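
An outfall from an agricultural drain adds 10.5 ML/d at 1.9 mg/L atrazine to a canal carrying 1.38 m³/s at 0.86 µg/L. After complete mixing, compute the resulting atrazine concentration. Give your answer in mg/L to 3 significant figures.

0.155 mg/L

10.5 ML/d = 0.1215 m³/s.
0.86 µg/L = 0.00086 mg/L.
By mass balance at complete mixing, C = (0.1215·1.9 + 1.38·0.00086) / (0.1215 + 1.38) = 0.2321/1.502 = 0.1546 mg/L.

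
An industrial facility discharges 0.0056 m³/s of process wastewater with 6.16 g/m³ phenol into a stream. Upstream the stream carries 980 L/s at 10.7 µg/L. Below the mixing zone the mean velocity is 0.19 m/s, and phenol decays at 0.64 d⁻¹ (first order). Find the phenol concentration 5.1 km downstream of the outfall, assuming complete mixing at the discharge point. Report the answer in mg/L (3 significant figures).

980 L/s = 0.98 m³/s.
10.7 µg/L = 0.0107 mg/L.
After complete mixing, C₀ = (0.0056·6.16 + 0.98·0.0107) / 0.9856 = 0.04564 mg/L.
Travel time t = 5100 m / 0.19 m/s = 2.684e+04 s = 0.3107 d.
C = 0.04564·exp(−0.64·0.3107) = 0.04564·0.8197 = 0.03741 mg/L.

0.0374 mg/L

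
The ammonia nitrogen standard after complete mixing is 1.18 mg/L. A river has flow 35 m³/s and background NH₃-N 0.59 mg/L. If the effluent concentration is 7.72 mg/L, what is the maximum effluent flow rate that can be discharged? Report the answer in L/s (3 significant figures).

3160 L/s

Mass balance at complete mixing: C_std·(Q_w + Q_r) = Q_w·C_e + Q_r·C_b.
Rearranging, Q_w = Q_r·(C_std − C_b)/(C_e − C_std) = 35·(1.18 − 0.59) / (7.72 − 1.18) = 3.157 m³/s.
= 3157 L/s.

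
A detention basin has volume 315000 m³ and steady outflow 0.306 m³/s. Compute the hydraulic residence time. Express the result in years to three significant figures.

0.0326 yr

Q = 0.306 m³/s × 3.156e+07 s/yr = 9.657e+06 m³/yr.
Hydraulic residence time τ = V/Q = 315000/9.657e+06 = 0.03262 yr.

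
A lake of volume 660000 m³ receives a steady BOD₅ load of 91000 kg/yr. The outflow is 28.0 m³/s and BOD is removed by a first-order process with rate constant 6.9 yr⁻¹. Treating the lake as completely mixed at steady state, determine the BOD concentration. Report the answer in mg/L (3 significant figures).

Outflow Q = 28.0 m³/s × 3.156e+07 s/yr = 8.836e+08 m³/yr.
Steady-state CSTR mass balance: W = Q·C + k·V·C, so C = W/(Q + kV).
Q + kV = 8.836e+08 + 6.9·660000 = 8.882e+08 m³/yr.
C = 91000/8.882e+08 = 0.0001025 kg/m³ = 0.1025 mg/L.

0.102 mg/L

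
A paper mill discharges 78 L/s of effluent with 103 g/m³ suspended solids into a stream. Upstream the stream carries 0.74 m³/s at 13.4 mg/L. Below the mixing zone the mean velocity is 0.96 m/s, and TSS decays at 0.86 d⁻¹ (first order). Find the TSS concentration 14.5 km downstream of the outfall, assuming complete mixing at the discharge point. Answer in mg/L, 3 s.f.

18.9 mg/L

78 L/s = 0.078 m³/s.
After complete mixing, C₀ = (0.078·103 + 0.74·13.4) / 0.818 = 21.94 mg/L.
Travel time t = 1.45e+04 m / 0.96 m/s = 1.51e+04 s = 0.1748 d.
C = 21.94·exp(−0.86·0.1748) = 21.94·0.8604 = 18.88 mg/L.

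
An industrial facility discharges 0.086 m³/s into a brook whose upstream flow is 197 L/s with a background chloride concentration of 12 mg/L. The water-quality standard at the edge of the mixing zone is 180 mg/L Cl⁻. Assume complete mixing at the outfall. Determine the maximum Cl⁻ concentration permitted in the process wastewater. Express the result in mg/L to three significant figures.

197 L/s = 0.197 m³/s.
Mass balance: 180·0.283 = 0.086·Cₑ + 0.197·12.
Cₑ = (50.94 − 2.364) / 0.086 = 564.8 mg/L.

565 mg/L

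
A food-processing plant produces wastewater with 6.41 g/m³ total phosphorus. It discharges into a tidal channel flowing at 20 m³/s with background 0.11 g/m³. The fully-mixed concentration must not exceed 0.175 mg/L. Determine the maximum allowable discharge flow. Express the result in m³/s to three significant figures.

0.209 m³/s

Mass balance at complete mixing: C_std·(Q_w + Q_r) = Q_w·C_e + Q_r·C_b.
Rearranging, Q_w = Q_r·(C_std − C_b)/(C_e − C_std) = 20·(0.175 − 0.11) / (6.41 − 0.175) = 0.2085 m³/s.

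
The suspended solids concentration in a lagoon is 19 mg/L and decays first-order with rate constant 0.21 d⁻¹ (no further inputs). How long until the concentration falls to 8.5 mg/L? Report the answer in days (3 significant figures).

t = ln(C₀/C)/k = ln(19/8.5)/0.21 = 0.8044/0.21 = 3.83 d.

3.83 d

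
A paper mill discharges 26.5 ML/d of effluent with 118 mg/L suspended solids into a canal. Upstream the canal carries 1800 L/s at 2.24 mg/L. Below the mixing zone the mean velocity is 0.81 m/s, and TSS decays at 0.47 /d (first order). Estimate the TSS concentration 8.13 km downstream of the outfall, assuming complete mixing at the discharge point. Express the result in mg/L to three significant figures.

26.5 ML/d = 0.3067 m³/s.
1800 L/s = 1.8 m³/s.
After complete mixing, C₀ = (0.3067·118 + 1.8·2.24) / 2.107 = 19.09 mg/L.
Travel time t = 8130 m / 0.81 m/s = 1.004e+04 s = 0.1162 d.
C = 19.09·exp(−0.47·0.1162) = 19.09·0.9469 = 18.08 mg/L.

18.1 mg/L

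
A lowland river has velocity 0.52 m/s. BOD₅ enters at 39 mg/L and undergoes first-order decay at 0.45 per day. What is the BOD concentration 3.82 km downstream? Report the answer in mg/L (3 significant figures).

Travel time t = 3.82 km / 0.52 m/s = 3820/0.52 = 7346 s = 0.08502 d.
First-order decay: C = 39·exp(−0.45·0.08502) = 39·0.9625 = 37.54 mg/L.

37.5 mg/L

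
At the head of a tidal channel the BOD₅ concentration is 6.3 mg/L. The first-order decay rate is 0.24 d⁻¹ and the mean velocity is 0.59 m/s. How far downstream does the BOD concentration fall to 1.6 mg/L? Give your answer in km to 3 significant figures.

291 km

From C = C₀·e^(−kt), t = ln(C₀/C)/k = ln(6.3/1.6)/0.24 = 1.371/0.24 = 5.711 d.
Distance = v·t = 0.59 m/s × 4.934e+05 s = 2.911e+05 m = 291.1 km.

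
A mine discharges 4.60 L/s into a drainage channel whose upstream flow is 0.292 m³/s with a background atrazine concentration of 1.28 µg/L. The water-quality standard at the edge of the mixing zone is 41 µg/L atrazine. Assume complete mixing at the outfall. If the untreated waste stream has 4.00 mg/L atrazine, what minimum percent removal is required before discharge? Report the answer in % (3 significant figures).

4.60 L/s = 0.0046 m³/s.
1.28 µg/L = 0.00128 mg/L.
41 µg/L = 0.041 mg/L.
Mass balance: 0.041·0.2966 = 0.0046·Cₑ + 0.292·0.00128.
Cₑ = (0.01216 − 0.0003738) / 0.0046 = 2.562 mg/L.
Required removal = 1 − 2.562/4.00 = 35.94 %.

35.9 %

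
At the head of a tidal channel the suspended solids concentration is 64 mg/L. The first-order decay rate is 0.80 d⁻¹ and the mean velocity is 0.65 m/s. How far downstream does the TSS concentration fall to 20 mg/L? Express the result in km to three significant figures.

From C = C₀·e^(−kt), t = ln(C₀/C)/k = ln(64/20)/0.80 = 1.163/0.80 = 1.454 d.
Distance = v·t = 0.65 m/s × 1.256e+05 s = 8.165e+04 m = 81.65 km.

81.7 km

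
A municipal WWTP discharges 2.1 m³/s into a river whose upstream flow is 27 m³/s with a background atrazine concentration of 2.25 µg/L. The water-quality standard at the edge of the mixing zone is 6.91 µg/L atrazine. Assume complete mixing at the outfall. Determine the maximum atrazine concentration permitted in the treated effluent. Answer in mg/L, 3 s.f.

2.25 µg/L = 0.00225 mg/L.
6.91 µg/L = 0.00691 mg/L.
Mass balance: 0.00691·29.1 = 2.1·Cₑ + 27·0.00225.
Cₑ = (0.2011 − 0.06075) / 2.1 = 0.06682 mg/L.

0.0668 mg/L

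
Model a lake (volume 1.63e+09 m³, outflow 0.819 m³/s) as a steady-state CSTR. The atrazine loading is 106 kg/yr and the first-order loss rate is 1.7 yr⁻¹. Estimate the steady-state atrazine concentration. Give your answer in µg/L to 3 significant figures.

Outflow Q = 0.819 m³/s × 3.156e+07 s/yr = 2.585e+07 m³/yr.
Steady-state CSTR mass balance: W = Q·C + k·V·C, so C = W/(Q + kV).
Q + kV = 2.585e+07 + 1.7·1.63e+09 = 2.797e+09 m³/yr.
C = 106/2.797e+09 = 3.79e-08 kg/m³ = 3.79e-05 mg/L = 0.0379 µg/L.

0.0379 µg/L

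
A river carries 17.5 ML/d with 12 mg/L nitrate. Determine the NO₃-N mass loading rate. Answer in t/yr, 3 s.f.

17.5 ML/d = 0.2025 m³/s.
Mass flux = Q·C = 0.2025 m³/s × 12 g/m³ = 2.431 g/s.
= 2.431 g/s × 31.56 = 76.7 t/yr.

76.7 t/yr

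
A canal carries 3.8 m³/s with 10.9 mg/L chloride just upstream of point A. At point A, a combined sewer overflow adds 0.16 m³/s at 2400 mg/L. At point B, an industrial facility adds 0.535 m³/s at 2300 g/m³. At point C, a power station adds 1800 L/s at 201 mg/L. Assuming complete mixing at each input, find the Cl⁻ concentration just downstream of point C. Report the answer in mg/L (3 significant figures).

After input A: C = (3.8·10.9 + 0.16·2400) / 3.96 = 107.4 mg/L.
After input B: C = (3.96·107.4 + 0.535·2300) / 4.495 = 368.4 mg/L.
1800 L/s = 1.8 m³/s.
After input C: C = (4.495·368.4 + 1.8·201) / 6.295 = 320.5 mg/L.

321 mg/L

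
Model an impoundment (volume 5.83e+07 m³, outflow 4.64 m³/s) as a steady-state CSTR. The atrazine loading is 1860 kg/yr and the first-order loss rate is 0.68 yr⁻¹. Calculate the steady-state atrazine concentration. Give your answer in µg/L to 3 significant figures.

10.0 µg/L

Outflow Q = 4.64 m³/s × 3.156e+07 s/yr = 1.464e+08 m³/yr.
Steady-state CSTR mass balance: W = Q·C + k·V·C, so C = W/(Q + kV).
Q + kV = 1.464e+08 + 0.68·5.83e+07 = 1.861e+08 m³/yr.
C = 1860/1.861e+08 = 9.996e-06 kg/m³ = 0.009996 mg/L = 9.996 µg/L.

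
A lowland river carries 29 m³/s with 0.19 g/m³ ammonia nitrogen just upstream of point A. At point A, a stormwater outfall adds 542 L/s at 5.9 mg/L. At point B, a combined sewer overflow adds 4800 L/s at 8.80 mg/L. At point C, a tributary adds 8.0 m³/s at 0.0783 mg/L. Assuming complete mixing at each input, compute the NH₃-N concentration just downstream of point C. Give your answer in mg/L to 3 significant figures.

542 L/s = 0.542 m³/s.
After input A: C = (29·0.19 + 0.542·5.9) / 29.54 = 0.2948 mg/L.
4800 L/s = 4.8 m³/s.
After input B: C = (29.54·0.2948 + 4.8·8.8) / 34.34 = 1.484 mg/L.
After input C: C = (34.34·1.484 + 8·0.0783) / 42.34 = 1.218 mg/L.

1.22 mg/L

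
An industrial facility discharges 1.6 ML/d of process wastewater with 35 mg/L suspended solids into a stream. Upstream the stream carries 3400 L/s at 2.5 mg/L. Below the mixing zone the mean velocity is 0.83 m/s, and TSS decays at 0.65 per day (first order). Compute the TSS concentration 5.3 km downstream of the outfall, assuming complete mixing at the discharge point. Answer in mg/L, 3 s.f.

2.55 mg/L

1.6 ML/d = 0.01852 m³/s.
3400 L/s = 3.4 m³/s.
After complete mixing, C₀ = (0.01852·35 + 3.4·2.5) / 3.419 = 2.676 mg/L.
Travel time t = 5300 m / 0.83 m/s = 6386 s = 0.07391 d.
C = 2.676·exp(−0.65·0.07391) = 2.676·0.9531 = 2.551 mg/L.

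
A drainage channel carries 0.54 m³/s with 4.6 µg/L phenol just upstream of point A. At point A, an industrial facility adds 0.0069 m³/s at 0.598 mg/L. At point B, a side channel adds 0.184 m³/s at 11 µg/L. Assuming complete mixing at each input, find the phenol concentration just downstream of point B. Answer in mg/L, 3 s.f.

0.0118 mg/L

4.6 µg/L = 0.0046 mg/L.
After input A: C = (0.54·0.0046 + 0.0069·0.598) / 0.5469 = 0.01209 mg/L.
11 µg/L = 0.011 mg/L.
After input B: C = (0.5469·0.01209 + 0.184·0.011) / 0.7309 = 0.01181 mg/L.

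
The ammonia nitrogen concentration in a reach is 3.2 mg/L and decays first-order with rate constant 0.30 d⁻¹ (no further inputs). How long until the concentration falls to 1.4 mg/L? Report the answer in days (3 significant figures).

t = ln(C₀/C)/k = ln(3.2/1.4)/0.30 = 0.8267/0.30 = 2.756 d.

2.76 d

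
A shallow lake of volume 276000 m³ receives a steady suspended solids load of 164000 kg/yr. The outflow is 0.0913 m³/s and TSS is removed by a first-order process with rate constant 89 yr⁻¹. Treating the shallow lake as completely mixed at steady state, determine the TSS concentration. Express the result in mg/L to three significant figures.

5.98 mg/L

Outflow Q = 0.0913 m³/s × 3.156e+07 s/yr = 2.881e+06 m³/yr.
Steady-state CSTR mass balance: W = Q·C + k·V·C, so C = W/(Q + kV).
Q + kV = 2.881e+06 + 89·276000 = 2.745e+07 m³/yr.
C = 164000/2.745e+07 = 0.005976 kg/m³ = 5.976 mg/L.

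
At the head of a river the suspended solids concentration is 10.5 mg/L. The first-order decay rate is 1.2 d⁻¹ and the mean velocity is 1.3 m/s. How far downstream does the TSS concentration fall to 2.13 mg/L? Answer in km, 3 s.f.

149 km

From C = C₀·e^(−kt), t = ln(C₀/C)/k = ln(10.5/2.13)/1.2 = 1.595/1.2 = 1.329 d.
Distance = v·t = 1.3 m/s × 1.149e+05 s = 1.493e+05 m = 149.3 km.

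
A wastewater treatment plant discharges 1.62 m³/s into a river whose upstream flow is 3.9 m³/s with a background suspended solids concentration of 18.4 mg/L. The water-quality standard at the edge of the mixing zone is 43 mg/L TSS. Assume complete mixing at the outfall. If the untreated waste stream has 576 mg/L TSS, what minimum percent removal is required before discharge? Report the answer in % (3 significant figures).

Mass balance: 43·5.52 = 1.62·Cₑ + 3.9·18.4.
Cₑ = (237.4 − 71.76) / 1.62 = 102.2 mg/L.
Required removal = 1 − 102.2/576 = 82.25 %.

82.3 %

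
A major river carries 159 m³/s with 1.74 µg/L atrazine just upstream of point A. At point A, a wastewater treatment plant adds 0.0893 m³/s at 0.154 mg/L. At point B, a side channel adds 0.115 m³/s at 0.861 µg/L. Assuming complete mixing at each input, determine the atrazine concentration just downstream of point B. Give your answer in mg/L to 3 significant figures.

1.74 µg/L = 0.00174 mg/L.
After input A: C = (159·0.00174 + 0.0893·0.154) / 159.1 = 0.001825 mg/L.
0.861 µg/L = 0.000861 mg/L.
After input B: C = (159.1·0.001825 + 0.115·0.000861) / 159.2 = 0.001825 mg/L.

0.00182 mg/L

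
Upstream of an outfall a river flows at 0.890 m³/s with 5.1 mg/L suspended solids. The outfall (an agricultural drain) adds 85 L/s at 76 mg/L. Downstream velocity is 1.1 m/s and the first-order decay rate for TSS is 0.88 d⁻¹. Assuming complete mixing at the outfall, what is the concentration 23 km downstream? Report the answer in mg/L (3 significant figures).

9.12 mg/L

85 L/s = 0.085 m³/s.
After complete mixing, C₀ = (0.085·76 + 0.89·5.1) / 0.975 = 11.28 mg/L.
Travel time t = 2.3e+04 m / 1.1 m/s = 2.091e+04 s = 0.242 d.
C = 11.28·exp(−0.88·0.242) = 11.28·0.8082 = 9.117 mg/L.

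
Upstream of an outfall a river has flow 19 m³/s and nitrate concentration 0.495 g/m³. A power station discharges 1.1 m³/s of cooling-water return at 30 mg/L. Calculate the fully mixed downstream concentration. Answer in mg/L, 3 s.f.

2.11 mg/L

Flow-weighted mixing gives C = (1.1·30 + 19·0.495) / (1.1 + 19) = 42.41/20.1 = 2.11 mg/L.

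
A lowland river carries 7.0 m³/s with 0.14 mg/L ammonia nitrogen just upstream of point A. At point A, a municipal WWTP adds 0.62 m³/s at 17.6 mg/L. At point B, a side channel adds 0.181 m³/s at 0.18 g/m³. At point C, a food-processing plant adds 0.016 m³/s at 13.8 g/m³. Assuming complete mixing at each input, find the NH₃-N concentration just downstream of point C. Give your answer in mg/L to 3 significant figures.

After input A: C = (7·0.14 + 0.62·17.6) / 7.62 = 1.561 mg/L.
After input B: C = (7.62·1.561 + 0.181·0.18) / 7.801 = 1.529 mg/L.
After input C: C = (7.801·1.529 + 0.016·13.8) / 7.817 = 1.554 mg/L.

1.55 mg/L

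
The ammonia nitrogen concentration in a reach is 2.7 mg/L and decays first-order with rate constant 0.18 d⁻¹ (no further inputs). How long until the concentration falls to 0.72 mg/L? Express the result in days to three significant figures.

7.34 d

t = ln(C₀/C)/k = ln(2.7/0.72)/0.18 = 1.322/0.18 = 7.343 d.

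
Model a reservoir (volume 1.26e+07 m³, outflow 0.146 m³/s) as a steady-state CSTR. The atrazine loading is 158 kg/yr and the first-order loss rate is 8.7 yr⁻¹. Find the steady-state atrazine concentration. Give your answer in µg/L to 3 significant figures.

Outflow Q = 0.146 m³/s × 3.156e+07 s/yr = 4.607e+06 m³/yr.
Steady-state CSTR mass balance: W = Q·C + k·V·C, so C = W/(Q + kV).
Q + kV = 4.607e+06 + 8.7·1.26e+07 = 1.142e+08 m³/yr.
C = 158/1.142e+08 = 1.383e-06 kg/m³ = 0.001383 mg/L = 1.383 µg/L.

1.38 µg/L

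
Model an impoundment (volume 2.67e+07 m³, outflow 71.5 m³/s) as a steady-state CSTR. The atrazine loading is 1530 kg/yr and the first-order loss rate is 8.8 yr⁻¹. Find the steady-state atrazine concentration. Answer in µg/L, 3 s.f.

Outflow Q = 71.5 m³/s × 3.156e+07 s/yr = 2.256e+09 m³/yr.
Steady-state CSTR mass balance: W = Q·C + k·V·C, so C = W/(Q + kV).
Q + kV = 2.256e+09 + 8.8·2.67e+07 = 2.491e+09 m³/yr.
C = 1530/2.491e+09 = 6.141e-07 kg/m³ = 0.0006141 mg/L = 0.6141 µg/L.

0.614 µg/L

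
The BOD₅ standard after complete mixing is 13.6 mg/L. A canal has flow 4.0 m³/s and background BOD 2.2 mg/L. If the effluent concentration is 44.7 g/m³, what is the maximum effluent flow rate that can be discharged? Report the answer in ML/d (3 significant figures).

Mass balance at complete mixing: C_std·(Q_w + Q_r) = Q_w·C_e + Q_r·C_b.
Rearranging, Q_w = Q_r·(C_std − C_b)/(C_e − C_std) = 4.0·(13.6 − 2.2) / (44.7 − 13.6) = 1.466 m³/s.
= 126.7 ML/d.

127 ML/d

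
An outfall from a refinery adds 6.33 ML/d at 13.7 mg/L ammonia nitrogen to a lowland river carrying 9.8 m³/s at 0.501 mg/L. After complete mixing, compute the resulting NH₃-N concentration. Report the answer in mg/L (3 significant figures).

0.599 mg/L

6.33 ML/d = 0.07326 m³/s.
By mass balance at complete mixing, C = (0.07326·13.7 + 9.8·0.501) / (0.07326 + 9.8) = 5.914/9.873 = 0.5989 mg/L.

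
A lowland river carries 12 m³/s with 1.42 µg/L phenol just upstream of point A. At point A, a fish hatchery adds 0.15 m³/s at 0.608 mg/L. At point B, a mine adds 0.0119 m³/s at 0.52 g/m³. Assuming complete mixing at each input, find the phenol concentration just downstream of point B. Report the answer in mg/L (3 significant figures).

1.42 µg/L = 0.00142 mg/L.
After input A: C = (12·0.00142 + 0.15·0.608) / 12.15 = 0.008909 mg/L.
After input B: C = (12.15·0.008909 + 0.0119·0.52) / 12.16 = 0.009409 mg/L.

0.00941 mg/L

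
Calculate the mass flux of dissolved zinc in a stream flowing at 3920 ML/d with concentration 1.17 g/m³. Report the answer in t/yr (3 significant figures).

1680 t/yr

3920 ML/d = 45.37 m³/s.
Mass flux = Q·C = 45.37 m³/s × 1.17 g/m³ = 53.08 g/s.
= 53.08 g/s × 31.56 = 1675 t/yr.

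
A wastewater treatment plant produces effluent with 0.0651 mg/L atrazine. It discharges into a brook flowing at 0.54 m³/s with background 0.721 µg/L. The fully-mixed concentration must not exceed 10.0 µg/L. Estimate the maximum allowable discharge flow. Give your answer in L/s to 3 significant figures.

90.9 L/s

0.721 µg/L = 0.000721 mg/L.
10.0 µg/L = 0.01 mg/L.
Mass balance at complete mixing: C_std·(Q_w + Q_r) = Q_w·C_e + Q_r·C_b.
Rearranging, Q_w = Q_r·(C_std − C_b)/(C_e − C_std) = 0.54·(0.01 − 0.000721) / (0.0651 − 0.01) = 0.09094 m³/s.
= 90.94 L/s.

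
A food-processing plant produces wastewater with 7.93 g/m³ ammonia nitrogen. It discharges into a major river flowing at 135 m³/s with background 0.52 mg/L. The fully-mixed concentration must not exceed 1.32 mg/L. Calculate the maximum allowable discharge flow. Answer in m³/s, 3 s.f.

16.3 m³/s

Mass balance at complete mixing: C_std·(Q_w + Q_r) = Q_w·C_e + Q_r·C_b.
Rearranging, Q_w = Q_r·(C_std − C_b)/(C_e − C_std) = 135·(1.32 − 0.52) / (7.93 − 1.32) = 16.34 m³/s.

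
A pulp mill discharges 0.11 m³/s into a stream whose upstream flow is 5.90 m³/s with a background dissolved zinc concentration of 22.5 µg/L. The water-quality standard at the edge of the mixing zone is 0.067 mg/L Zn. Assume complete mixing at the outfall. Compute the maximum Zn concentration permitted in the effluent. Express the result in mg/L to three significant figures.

2.45 mg/L

22.5 µg/L = 0.0225 mg/L.
Mass balance: 0.067·6.01 = 0.11·Cₑ + 5.9·0.0225.
Cₑ = (0.4027 − 0.1328) / 0.11 = 2.454 mg/L.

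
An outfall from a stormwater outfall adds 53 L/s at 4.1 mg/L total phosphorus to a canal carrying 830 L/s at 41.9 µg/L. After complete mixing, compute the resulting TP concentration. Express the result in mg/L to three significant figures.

53 L/s = 0.053 m³/s.
830 L/s = 0.83 m³/s.
41.9 µg/L = 0.0419 mg/L.
By mass balance at complete mixing, C = (0.053·4.1 + 0.83·0.0419) / (0.053 + 0.83) = 0.2521/0.883 = 0.2855 mg/L.

0.285 mg/L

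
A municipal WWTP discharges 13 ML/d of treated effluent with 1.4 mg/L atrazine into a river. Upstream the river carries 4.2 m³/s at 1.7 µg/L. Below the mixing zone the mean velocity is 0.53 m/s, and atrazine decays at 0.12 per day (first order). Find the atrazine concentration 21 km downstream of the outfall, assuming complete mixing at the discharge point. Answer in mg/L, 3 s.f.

0.0474 mg/L

13 ML/d = 0.1505 m³/s.
1.7 µg/L = 0.0017 mg/L.
After complete mixing, C₀ = (0.1505·1.4 + 4.2·0.0017) / 4.35 = 0.05006 mg/L.
Travel time t = 2.1e+04 m / 0.53 m/s = 3.962e+04 s = 0.4586 d.
C = 0.05006·exp(−0.12·0.4586) = 0.05006·0.9465 = 0.04738 mg/L.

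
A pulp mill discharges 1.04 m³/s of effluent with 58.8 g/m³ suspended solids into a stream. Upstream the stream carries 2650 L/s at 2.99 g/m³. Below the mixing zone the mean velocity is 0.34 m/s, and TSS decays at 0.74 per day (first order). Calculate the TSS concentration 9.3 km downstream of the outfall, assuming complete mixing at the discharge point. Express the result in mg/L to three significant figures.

14.8 mg/L

2650 L/s = 2.65 m³/s.
After complete mixing, C₀ = (1.04·58.8 + 2.65·2.99) / 3.69 = 18.72 mg/L.
Travel time t = 9300 m / 0.34 m/s = 2.735e+04 s = 0.3166 d.
C = 18.72·exp(−0.74·0.3166) = 18.72·0.7911 = 14.81 mg/L.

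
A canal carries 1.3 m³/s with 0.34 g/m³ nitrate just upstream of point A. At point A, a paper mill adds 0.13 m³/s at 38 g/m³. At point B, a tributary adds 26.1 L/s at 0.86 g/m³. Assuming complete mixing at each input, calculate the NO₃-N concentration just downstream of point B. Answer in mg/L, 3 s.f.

3.71 mg/L

After input A: C = (1.3·0.34 + 0.13·38) / 1.43 = 3.764 mg/L.
26.1 L/s = 0.0261 m³/s.
After input B: C = (1.43·3.764 + 0.0261·0.86) / 1.456 = 3.712 mg/L.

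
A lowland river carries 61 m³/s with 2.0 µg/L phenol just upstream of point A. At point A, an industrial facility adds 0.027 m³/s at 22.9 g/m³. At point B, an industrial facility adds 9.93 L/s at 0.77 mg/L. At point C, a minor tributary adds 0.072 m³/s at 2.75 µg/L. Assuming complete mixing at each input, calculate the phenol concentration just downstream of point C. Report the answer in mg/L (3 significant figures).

2.0 µg/L = 0.002 mg/L.
After input A: C = (61·0.002 + 0.027·22.9) / 61.03 = 0.01213 mg/L.
9.93 L/s = 0.00993 m³/s.
After input B: C = (61.03·0.01213 + 0.00993·0.77) / 61.04 = 0.01225 mg/L.
2.75 µg/L = 0.00275 mg/L.
After input C: C = (61.04·0.01225 + 0.072·0.00275) / 61.11 = 0.01224 mg/L.

0.0122 mg/L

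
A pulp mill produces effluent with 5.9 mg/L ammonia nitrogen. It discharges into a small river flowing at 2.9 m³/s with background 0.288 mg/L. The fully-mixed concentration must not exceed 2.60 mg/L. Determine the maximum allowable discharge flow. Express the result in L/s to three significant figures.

2030 L/s

Mass balance at complete mixing: C_std·(Q_w + Q_r) = Q_w·C_e + Q_r·C_b.
Rearranging, Q_w = Q_r·(C_std − C_b)/(C_e − C_std) = 2.9·(2.6 − 0.288) / (5.9 − 2.6) = 2.032 m³/s.
= 2032 L/s.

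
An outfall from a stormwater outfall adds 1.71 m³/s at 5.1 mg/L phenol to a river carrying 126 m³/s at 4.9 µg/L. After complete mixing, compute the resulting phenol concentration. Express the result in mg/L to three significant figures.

0.0731 mg/L

4.9 µg/L = 0.0049 mg/L.
By mass balance at complete mixing, C = (1.71·5.1 + 126·0.0049) / (1.71 + 126) = 9.338/127.7 = 0.07312 mg/L.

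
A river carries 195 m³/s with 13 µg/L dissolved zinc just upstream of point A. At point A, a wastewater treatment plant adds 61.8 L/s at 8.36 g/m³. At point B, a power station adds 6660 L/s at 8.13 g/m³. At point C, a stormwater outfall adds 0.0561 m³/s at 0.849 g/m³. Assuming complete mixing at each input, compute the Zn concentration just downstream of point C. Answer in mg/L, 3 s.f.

0.284 mg/L

13 µg/L = 0.013 mg/L.
61.8 L/s = 0.0618 m³/s.
After input A: C = (195·0.013 + 0.0618·8.36) / 195.1 = 0.01564 mg/L.
6660 L/s = 6.66 m³/s.
After input B: C = (195.1·0.01564 + 6.66·8.13) / 201.7 = 0.2835 mg/L.
After input C: C = (201.7·0.2835 + 0.0561·0.849) / 201.8 = 0.2837 mg/L.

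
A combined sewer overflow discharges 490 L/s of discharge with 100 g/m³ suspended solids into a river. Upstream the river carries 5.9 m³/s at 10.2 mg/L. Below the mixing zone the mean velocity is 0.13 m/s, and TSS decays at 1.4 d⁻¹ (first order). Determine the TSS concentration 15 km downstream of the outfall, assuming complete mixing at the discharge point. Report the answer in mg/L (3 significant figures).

2.63 mg/L

490 L/s = 0.49 m³/s.
After complete mixing, C₀ = (0.49·100 + 5.9·10.2) / 6.39 = 17.09 mg/L.
Travel time t = 1.5e+04 m / 0.13 m/s = 1.154e+05 s = 1.335 d.
C = 17.09·exp(−1.4·1.335) = 17.09·0.1542 = 2.634 mg/L.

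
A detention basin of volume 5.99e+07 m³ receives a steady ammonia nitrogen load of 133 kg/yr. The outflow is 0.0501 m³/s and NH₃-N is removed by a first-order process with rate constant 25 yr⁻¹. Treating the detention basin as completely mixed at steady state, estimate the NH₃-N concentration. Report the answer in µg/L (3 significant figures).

Outflow Q = 0.0501 m³/s × 3.156e+07 s/yr = 1.581e+06 m³/yr.
Steady-state CSTR mass balance: W = Q·C + k·V·C, so C = W/(Q + kV).
Q + kV = 1.581e+06 + 25·5.99e+07 = 1.499e+09 m³/yr.
C = 133/1.499e+09 = 8.872e-08 kg/m³ = 8.872e-05 mg/L = 0.08872 µg/L.

0.0887 µg/L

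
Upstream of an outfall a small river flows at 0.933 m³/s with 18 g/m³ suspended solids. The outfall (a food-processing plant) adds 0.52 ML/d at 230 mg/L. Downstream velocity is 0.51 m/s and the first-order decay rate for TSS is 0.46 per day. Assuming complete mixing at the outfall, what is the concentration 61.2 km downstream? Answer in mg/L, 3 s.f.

10.2 mg/L

0.52 ML/d = 0.006019 m³/s.
After complete mixing, C₀ = (0.006019·230 + 0.933·18) / 0.939 = 19.36 mg/L.
Travel time t = 6.12e+04 m / 0.51 m/s = 1.2e+05 s = 1.389 d.
C = 19.36·exp(−0.46·1.389) = 19.36·0.5279 = 10.22 mg/L.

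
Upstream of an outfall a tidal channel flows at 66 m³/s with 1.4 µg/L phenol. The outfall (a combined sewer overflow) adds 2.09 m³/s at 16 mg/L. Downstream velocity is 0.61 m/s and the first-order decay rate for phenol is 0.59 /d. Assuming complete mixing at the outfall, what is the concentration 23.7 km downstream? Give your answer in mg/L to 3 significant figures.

0.378 mg/L

1.4 µg/L = 0.0014 mg/L.
After complete mixing, C₀ = (2.09·16 + 66·0.0014) / 68.09 = 0.4925 mg/L.
Travel time t = 2.37e+04 m / 0.61 m/s = 3.885e+04 s = 0.4497 d.
C = 0.4925·exp(−0.59·0.4497) = 0.4925·0.767 = 0.3777 mg/L.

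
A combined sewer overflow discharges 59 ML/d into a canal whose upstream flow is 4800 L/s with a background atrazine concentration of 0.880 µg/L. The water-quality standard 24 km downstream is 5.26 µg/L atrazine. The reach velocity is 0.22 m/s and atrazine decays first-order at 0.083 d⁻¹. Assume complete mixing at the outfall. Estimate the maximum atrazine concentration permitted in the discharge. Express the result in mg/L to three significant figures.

59 ML/d = 0.6829 m³/s.
4800 L/s = 4.8 m³/s.
0.880 µg/L = 0.00088 mg/L.
5.26 µg/L = 0.00526 mg/L.
Travel time to the compliance point: t = 2.4e+04/0.22 = 1.091e+05 s = 1.263 d; decay factor exp(−0.083·1.263) = 0.9005.
So the concentration just after mixing may be at most 0.00526/0.9005 = 0.005841 mg/L.
Mass balance: 0.005841·5.483 = 0.6829·Cₑ + 4.8·0.00088.
Cₑ = (0.03203 − 0.004224) / 0.6829 = 0.04071 mg/L.

0.0407 mg/L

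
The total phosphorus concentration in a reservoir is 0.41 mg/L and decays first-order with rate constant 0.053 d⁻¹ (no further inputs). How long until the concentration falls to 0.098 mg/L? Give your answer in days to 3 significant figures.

27.0 d

t = ln(C₀/C)/k = ln(0.41/0.098)/0.053 = 1.431/0.053 = 27 d.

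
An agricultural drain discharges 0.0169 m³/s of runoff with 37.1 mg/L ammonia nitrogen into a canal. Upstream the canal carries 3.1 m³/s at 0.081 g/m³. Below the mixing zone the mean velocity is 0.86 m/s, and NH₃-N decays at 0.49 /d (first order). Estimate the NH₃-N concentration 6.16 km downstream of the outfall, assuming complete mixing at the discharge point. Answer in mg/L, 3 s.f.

After complete mixing, C₀ = (0.0169·37.1 + 3.1·0.081) / 3.117 = 0.2817 mg/L.
Travel time t = 6160 m / 0.86 m/s = 7163 s = 0.0829 d.
C = 0.2817·exp(−0.49·0.0829) = 0.2817·0.9602 = 0.2705 mg/L.

0.271 mg/L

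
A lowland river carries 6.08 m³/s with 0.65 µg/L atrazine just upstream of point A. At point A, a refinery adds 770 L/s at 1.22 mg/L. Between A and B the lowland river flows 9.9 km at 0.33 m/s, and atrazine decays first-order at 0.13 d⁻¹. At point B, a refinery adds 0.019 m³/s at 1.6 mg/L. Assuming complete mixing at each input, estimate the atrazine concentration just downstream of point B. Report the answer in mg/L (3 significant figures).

0.136 mg/L

0.65 µg/L = 0.00065 mg/L.
770 L/s = 0.77 m³/s.
After input A: C = (6.08·0.00065 + 0.77·1.22) / 6.85 = 0.1377 mg/L.
Over the 9.9 km reach to input B (t = 3e+04 s = 0.3472 d), decay gives C = 0.1377·exp(−0.13·0.3472) = 0.1316 mg/L.
After input B: C = (6.85·0.1316 + 0.019·1.6) / 6.869 = 0.1357 mg/L.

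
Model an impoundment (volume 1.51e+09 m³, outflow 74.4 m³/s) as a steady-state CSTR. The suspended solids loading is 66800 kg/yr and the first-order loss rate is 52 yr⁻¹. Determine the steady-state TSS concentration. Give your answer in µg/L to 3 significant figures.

Outflow Q = 74.4 m³/s × 3.156e+07 s/yr = 2.348e+09 m³/yr.
Steady-state CSTR mass balance: W = Q·C + k·V·C, so C = W/(Q + kV).
Q + kV = 2.348e+09 + 52·1.51e+09 = 8.087e+10 m³/yr.
C = 66800/8.087e+10 = 8.26e-07 kg/m³ = 0.000826 mg/L = 0.826 µg/L.

0.826 µg/L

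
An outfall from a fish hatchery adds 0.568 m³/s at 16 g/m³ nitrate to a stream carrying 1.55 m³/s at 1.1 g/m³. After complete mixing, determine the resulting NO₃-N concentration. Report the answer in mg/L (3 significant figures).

5.10 mg/L

Conservation of mass across the mixing zone: C = (0.568·16 + 1.55·1.1) / (0.568 + 1.55) = 10.79/2.118 = 5.096 mg/L.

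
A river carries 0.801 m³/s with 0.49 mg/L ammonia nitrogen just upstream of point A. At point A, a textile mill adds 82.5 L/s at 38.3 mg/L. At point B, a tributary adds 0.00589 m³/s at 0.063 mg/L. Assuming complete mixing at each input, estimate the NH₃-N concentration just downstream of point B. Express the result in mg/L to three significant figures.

3.99 mg/L

82.5 L/s = 0.0825 m³/s.
After input A: C = (0.801·0.49 + 0.0825·38.3) / 0.8835 = 4.021 mg/L.
After input B: C = (0.8835·4.021 + 0.00589·0.063) / 0.8894 = 3.994 mg/L.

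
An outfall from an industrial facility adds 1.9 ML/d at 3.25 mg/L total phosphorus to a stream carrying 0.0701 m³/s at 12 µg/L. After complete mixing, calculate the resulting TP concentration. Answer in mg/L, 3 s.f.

1.9 ML/d = 0.02199 m³/s.
12 µg/L = 0.012 mg/L.
Flow-weighted mixing gives C = (0.02199·3.25 + 0.0701·0.012) / (0.02199 + 0.0701) = 0.07231/0.09209 = 0.7852 mg/L.

0.785 mg/L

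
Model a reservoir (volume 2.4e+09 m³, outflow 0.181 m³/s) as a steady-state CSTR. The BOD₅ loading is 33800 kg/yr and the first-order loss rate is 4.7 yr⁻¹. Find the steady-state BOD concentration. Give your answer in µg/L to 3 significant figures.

Outflow Q = 0.181 m³/s × 3.156e+07 s/yr = 5.712e+06 m³/yr.
Steady-state CSTR mass balance: W = Q·C + k·V·C, so C = W/(Q + kV).
Q + kV = 5.712e+06 + 4.7·2.4e+09 = 1.129e+10 m³/yr.
C = 33800/1.129e+10 = 2.995e-06 kg/m³ = 0.002995 mg/L = 2.995 µg/L.

2.99 µg/L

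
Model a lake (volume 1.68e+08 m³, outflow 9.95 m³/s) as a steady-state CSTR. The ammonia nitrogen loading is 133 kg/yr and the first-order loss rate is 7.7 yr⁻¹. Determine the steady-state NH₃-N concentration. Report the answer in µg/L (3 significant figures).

Outflow Q = 9.95 m³/s × 3.156e+07 s/yr = 3.14e+08 m³/yr.
Steady-state CSTR mass balance: W = Q·C + k·V·C, so C = W/(Q + kV).
Q + kV = 3.14e+08 + 7.7·1.68e+08 = 1.608e+09 m³/yr.
C = 133/1.608e+09 = 8.273e-08 kg/m³ = 8.273e-05 mg/L = 0.08273 µg/L.

0.0827 µg/L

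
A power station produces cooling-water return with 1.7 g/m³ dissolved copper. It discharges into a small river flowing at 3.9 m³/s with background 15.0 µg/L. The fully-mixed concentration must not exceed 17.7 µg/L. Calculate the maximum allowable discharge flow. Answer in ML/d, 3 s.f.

0.541 ML/d

15.0 µg/L = 0.015 mg/L.
17.7 µg/L = 0.0177 mg/L.
Mass balance at complete mixing: C_std·(Q_w + Q_r) = Q_w·C_e + Q_r·C_b.
Rearranging, Q_w = Q_r·(C_std − C_b)/(C_e − C_std) = 3.9·(0.0177 − 0.015) / (1.7 − 0.0177) = 0.006259 m³/s.
= 0.5408 ML/d.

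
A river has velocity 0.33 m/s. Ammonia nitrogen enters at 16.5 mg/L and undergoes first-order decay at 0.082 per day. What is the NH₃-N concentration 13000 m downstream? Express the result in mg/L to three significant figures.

15.9 mg/L

Travel time t = 13000 m / 0.33 m/s = 1.3e+04/0.33 = 3.939e+04 s = 0.4559 d.
First-order decay: C = 16.5·exp(−0.082·0.4559) = 16.5·0.9633 = 15.89 mg/L.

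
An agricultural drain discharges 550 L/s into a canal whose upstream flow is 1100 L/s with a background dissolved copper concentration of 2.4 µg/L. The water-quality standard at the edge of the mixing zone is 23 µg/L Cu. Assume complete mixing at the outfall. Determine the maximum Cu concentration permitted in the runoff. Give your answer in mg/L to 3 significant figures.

550 L/s = 0.55 m³/s.
1100 L/s = 1.1 m³/s.
2.4 µg/L = 0.0024 mg/L.
23 µg/L = 0.023 mg/L.
Mass balance: 0.023·1.65 = 0.55·Cₑ + 1.1·0.0024.
Cₑ = (0.03795 − 0.00264) / 0.55 = 0.0642 mg/L.

0.0642 mg/L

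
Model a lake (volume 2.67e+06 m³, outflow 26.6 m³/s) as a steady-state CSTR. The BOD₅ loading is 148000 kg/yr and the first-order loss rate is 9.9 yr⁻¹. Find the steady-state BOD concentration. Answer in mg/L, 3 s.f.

Outflow Q = 26.6 m³/s × 3.156e+07 s/yr = 8.394e+08 m³/yr.
Steady-state CSTR mass balance: W = Q·C + k·V·C, so C = W/(Q + kV).
Q + kV = 8.394e+08 + 9.9·2.67e+06 = 8.659e+08 m³/yr.
C = 148000/8.659e+08 = 0.0001709 kg/m³ = 0.1709 mg/L.

0.171 mg/L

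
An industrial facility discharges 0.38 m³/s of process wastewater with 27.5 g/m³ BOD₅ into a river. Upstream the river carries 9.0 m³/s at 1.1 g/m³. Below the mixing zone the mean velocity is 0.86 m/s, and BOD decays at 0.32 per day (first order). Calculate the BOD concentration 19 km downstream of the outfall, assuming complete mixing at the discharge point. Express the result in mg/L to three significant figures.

2.00 mg/L

After complete mixing, C₀ = (0.38·27.5 + 9·1.1) / 9.38 = 2.17 mg/L.
Travel time t = 1.9e+04 m / 0.86 m/s = 2.209e+04 s = 0.2557 d.
C = 2.17·exp(−0.32·0.2557) = 2.17·0.9214 = 1.999 mg/L.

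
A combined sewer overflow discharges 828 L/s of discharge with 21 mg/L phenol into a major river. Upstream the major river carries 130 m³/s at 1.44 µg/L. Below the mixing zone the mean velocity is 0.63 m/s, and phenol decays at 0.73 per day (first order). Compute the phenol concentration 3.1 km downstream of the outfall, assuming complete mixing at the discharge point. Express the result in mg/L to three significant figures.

0.129 mg/L

828 L/s = 0.828 m³/s.
1.44 µg/L = 0.00144 mg/L.
After complete mixing, C₀ = (0.828·21 + 130·0.00144) / 130.8 = 0.1343 mg/L.
Travel time t = 3100 m / 0.63 m/s = 4921 s = 0.05695 d.
C = 0.1343·exp(−0.73·0.05695) = 0.1343·0.9593 = 0.1289 mg/L.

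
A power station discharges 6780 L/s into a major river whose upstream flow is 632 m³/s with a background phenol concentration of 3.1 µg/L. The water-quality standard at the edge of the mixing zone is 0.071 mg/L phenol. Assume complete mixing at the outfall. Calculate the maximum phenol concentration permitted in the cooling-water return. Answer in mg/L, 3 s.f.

6.40 mg/L

6780 L/s = 6.78 m³/s.
3.1 µg/L = 0.0031 mg/L.
Mass balance: 0.071·638.8 = 6.78·Cₑ + 632·0.0031.
Cₑ = (45.35 − 1.959) / 6.78 = 6.4 mg/L.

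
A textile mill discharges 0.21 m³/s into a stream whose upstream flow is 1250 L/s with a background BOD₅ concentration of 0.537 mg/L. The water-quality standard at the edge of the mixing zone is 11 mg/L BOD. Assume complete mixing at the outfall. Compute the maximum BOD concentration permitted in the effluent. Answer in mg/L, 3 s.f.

73.3 mg/L

1250 L/s = 1.25 m³/s.
Mass balance: 11·1.46 = 0.21·Cₑ + 1.25·0.537.
Cₑ = (16.06 − 0.6713) / 0.21 = 73.28 mg/L.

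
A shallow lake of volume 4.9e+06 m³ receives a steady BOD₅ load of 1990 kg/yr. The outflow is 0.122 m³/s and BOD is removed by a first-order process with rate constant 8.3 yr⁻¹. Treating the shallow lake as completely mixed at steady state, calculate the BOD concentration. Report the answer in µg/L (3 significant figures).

44.7 µg/L

Outflow Q = 0.122 m³/s × 3.156e+07 s/yr = 3.85e+06 m³/yr.
Steady-state CSTR mass balance: W = Q·C + k·V·C, so C = W/(Q + kV).
Q + kV = 3.85e+06 + 8.3·4.9e+06 = 4.452e+07 m³/yr.
C = 1990/4.452e+07 = 4.47e-05 kg/m³ = 0.0447 mg/L = 44.7 µg/L.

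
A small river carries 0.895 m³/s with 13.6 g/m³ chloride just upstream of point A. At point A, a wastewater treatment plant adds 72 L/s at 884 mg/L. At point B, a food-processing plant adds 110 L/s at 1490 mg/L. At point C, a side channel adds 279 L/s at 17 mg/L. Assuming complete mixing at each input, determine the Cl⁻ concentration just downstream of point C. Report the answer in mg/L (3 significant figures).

72 L/s = 0.072 m³/s.
After input A: C = (0.895·13.6 + 0.072·884) / 0.967 = 78.41 mg/L.
110 L/s = 0.11 m³/s.
After input B: C = (0.967·78.41 + 0.11·1490) / 1.077 = 222.6 mg/L.
279 L/s = 0.279 m³/s.
After input C: C = (1.077·222.6 + 0.279·17) / 1.356 = 180.3 mg/L.

180 mg/L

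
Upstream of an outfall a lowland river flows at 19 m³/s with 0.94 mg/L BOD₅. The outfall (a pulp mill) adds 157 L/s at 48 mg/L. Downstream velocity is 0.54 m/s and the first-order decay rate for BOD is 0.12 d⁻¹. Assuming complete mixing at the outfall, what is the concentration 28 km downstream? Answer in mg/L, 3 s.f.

157 L/s = 0.157 m³/s.
After complete mixing, C₀ = (0.157·48 + 19·0.94) / 19.16 = 1.326 mg/L.
Travel time t = 2.8e+04 m / 0.54 m/s = 5.185e+04 s = 0.6001 d.
C = 1.326·exp(−0.12·0.6001) = 1.326·0.9305 = 1.234 mg/L.

1.23 mg/L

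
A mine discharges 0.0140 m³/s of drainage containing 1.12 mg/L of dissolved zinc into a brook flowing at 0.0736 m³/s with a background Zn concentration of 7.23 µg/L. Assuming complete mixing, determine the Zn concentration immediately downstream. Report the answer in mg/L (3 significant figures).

7.23 µg/L = 0.00723 mg/L.
Flow-weighted mixing gives C = (0.014·1.12 + 0.0736·0.00723) / (0.014 + 0.0736) = 0.01621/0.0876 = 0.1851 mg/L.

0.185 mg/L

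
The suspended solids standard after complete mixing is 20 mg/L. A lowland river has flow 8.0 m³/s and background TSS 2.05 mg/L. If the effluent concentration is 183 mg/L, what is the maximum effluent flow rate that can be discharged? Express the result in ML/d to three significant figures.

76.1 ML/d

Mass balance at complete mixing: C_std·(Q_w + Q_r) = Q_w·C_e + Q_r·C_b.
Rearranging, Q_w = Q_r·(C_std − C_b)/(C_e − C_std) = 8.0·(20 − 2.05) / (183 − 20) = 0.881 m³/s.
= 76.12 ML/d.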